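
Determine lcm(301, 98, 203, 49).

122206

301 = 7 · 43; 98 = 2 · 7²; 203 = 7 · 29; 49 = 7²
lcm takes max exponent of each prime: 2 · 7² · 29 · 43 = 122206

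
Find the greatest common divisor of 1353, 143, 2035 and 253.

1353 = 3 · 11 · 41; 143 = 11 · 13; 2035 = 5 · 11 · 37; 253 = 11 · 23
gcd takes min exponent of each prime: 11 = 11

11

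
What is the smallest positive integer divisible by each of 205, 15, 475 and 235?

2745975

lcm(205, 15) = 205·15/gcd = 3075/5 = 615
lcm(615, 475) = 615·475/gcd = 292125/5 = 58425
lcm(58425, 235) = 58425·235/gcd = 13729875/5 = 2745975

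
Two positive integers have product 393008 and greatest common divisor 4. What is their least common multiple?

For any two positive integers, gcd × lcm equals their product. Hence lcm = 393008 / 4 = 98252.

98252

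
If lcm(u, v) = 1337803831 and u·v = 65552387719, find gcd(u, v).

From gcd × lcm = uv: gcd = 65552387719 / 1337803831 = 49.

49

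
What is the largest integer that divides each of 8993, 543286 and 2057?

17

gcd(8993, 543286): 543286 = 60·8993 + 3706; 8993 = 2·3706 + 1581; 3706 = 2·1581 + 544; 1581 = 2·544 + 493; 544 = 1·493 + 51; 493 = 9·51 + 34; 51 = 1·34 + 17; 34 = 2·17 + 0 → 17
gcd(17, 2057): 2057 = 121·17 + 0 → 17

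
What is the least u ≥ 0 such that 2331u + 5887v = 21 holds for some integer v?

197

Reduce mod 5887: 2331u ≡ 21 (mod 5887). With g = gcd(2331, 5887) = 7 dividing 21, divide through: 333u ≡ 3 (mod 841).
Since gcd(333, 841) = 1, u ≡ 3·(333)⁻¹ ≡ 197 (mod 841). Smallest non-negative: 197.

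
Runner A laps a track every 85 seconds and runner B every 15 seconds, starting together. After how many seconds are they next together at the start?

255

gcd first: 85 = 5·15 + 10; 15 = 1·10 + 5; 10 = 2·5 + 0 → gcd = 5
lcm = 85·15/gcd = 1275/5 = 255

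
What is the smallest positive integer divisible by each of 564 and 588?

27636

564 = 2² · 3 · 47; 588 = 2² · 3 · 7²
max exponents: 2² · 3 · 7² · 47 = 27636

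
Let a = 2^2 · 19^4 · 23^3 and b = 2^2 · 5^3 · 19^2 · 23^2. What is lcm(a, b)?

max exponent per prime: 2^2 · 5^3 · 19^4 · 23^3 = 792807803500

792807803500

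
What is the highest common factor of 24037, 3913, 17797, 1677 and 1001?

gcd(24037, 3913): 24037 = 6·3913 + 559; 3913 = 7·559 + 0 → 559
gcd(559, 17797): 17797 = 31·559 + 468; 559 = 1·468 + 91; 468 = 5·91 + 13; 91 = 7·13 + 0 → 13
gcd(13, 1677): 1677 = 129·13 + 0 → 13
gcd(13, 1001): 1001 = 77·13 + 0 → 13

13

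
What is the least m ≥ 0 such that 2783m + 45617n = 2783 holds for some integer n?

1

Euclid: 45617 = 16·2783 + 1089; 2783 = 2·1089 + 605; 1089 = 1·605 + 484; 605 = 1·484 + 121; 484 = 4·121 + 0 → gcd = 121; 2783 = 121·23.
Back-substitution yields 2783·(82) + 45617·(-5) = 121, so one solution is m = 82·23 = 1886, n = -5·23 = -115.
Solutions in m differ by 45617/121 = 377; the one in [0, 377) is 1886 mod 377 = 1.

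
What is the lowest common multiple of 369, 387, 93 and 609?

lcm(369, 387) = 369·387/gcd = 142803/9 = 15867
lcm(15867, 93) = 15867·93/gcd = 1475631/3 = 491877
lcm(491877, 609) = 491877·609/gcd = 299553093/3 = 99851031

99851031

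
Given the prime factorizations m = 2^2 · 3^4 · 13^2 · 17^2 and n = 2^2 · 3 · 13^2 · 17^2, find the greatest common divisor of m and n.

586092

min exponent per shared prime: 2^2 · 3 · 13^2 · 17^2 = 586092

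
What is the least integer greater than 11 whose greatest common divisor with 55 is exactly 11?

22

Multiples of 11 above 11: 11·2, 11·3, … . Need the cofactor coprime to 55/11 = 5.
Checking s = 2, 3, … the first with gcd(s, 5) = 1 is s = 2, giving 22.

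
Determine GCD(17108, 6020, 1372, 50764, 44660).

gcd(17108, 6020): 17108 = 2·6020 + 5068; 6020 = 1·5068 + 952; 5068 = 5·952 + 308; 952 = 3·308 + 28; 308 = 11·28 + 0 → 28
gcd(28, 1372): 1372 = 49·28 + 0 → 28
gcd(28, 50764): 50764 = 1813·28 + 0 → 28
gcd(28, 44660): 44660 = 1595·28 + 0 → 28

28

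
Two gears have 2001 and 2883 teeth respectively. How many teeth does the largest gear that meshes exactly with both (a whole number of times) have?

3

Euclid: 2883 = 1·2001 + 882; 2001 = 2·882 + 237; 882 = 3·237 + 171; 237 = 1·171 + 66; 171 = 2·66 + 39; 66 = 1·39 + 27; 39 = 1·27 + 12; 27 = 2·12 + 3; 12 = 4·3 + 0. Last nonzero remainder: 3.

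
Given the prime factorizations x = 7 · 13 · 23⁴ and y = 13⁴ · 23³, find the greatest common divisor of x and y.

158171

min exponent per shared prime: 13 · 23³ = 158171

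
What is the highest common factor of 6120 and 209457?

153

6120 = 2³ · 3² · 5 · 17
209457 = 3² · 17 · 37²
Common: 3² · 17 = 153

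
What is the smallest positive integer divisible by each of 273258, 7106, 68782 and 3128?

559434545208

273258 = 2 · 3² · 17 · 19 · 47; 7106 = 2 · 11 · 17 · 19; 68782 = 2 · 7 · 17³; 3128 = 2³ · 17 · 23
lcm takes max exponent of each prime: 2³ · 3² · 7 · 11 · 17³ · 19 · 23 · 47 = 559434545208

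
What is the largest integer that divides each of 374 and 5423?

187

Euclid: 5423 = 14·374 + 187; 374 = 2·187 + 0. Last nonzero remainder: 187.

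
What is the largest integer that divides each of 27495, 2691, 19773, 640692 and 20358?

27495 = 3² · 5 · 13 · 47; 2691 = 3² · 13 · 23; 19773 = 3² · 13³; 640692 = 2² · 3² · 13 · 37²; 20358 = 2 · 3³ · 13 · 29
gcd takes min exponent of each prime: 3² · 13 = 117

117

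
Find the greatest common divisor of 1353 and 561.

1353 = 3 · 11 · 41
561 = 3 · 11 · 17
Common: 3 · 11 = 33

33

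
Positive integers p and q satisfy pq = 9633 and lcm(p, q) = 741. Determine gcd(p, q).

13

From gcd × lcm = pq: gcd = 9633 / 741 = 13.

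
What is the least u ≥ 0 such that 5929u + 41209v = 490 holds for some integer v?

Reduce mod 41209: 5929u ≡ 490 (mod 41209). With g = gcd(5929, 41209) = 49 dividing 490, divide through: 121u ≡ 10 (mod 841).
Since gcd(121, 841) = 1, u ≡ 10·(121)⁻¹ ≡ 292 (mod 841). Smallest non-negative: 292.

292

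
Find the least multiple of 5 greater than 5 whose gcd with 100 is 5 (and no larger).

15

gcd(m, 100) = 5 forces 5 | m; write m = 5s. Then gcd(5s, 5·20) = 5·gcd(s, 20), so need gcd(s, 20) = 1.
5s > 5 gives s ≥ 2. The least s ≥ 2 coprime to 20 is 3, so m = 5·3 = 15.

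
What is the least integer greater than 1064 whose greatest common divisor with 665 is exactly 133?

Multiples of 133 above 1064: 133·9, 133·10, … . Need the cofactor coprime to 665/133 = 5.
Checking s = 9, 10, … the first with gcd(s, 5) = 1 is s = 9, giving 1197.

1197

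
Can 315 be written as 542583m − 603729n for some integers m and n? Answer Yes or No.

Yes

gcd(542583, 603729): 603729 = 1·542583 + 61146; 542583 = 8·61146 + 53415; 61146 = 1·53415 + 7731; 53415 = 6·7731 + 7029; 7731 = 1·7029 + 702; 7029 = 10·702 + 9; 702 = 78·9 + 0 → 9
9 divides 315, so a solution exists.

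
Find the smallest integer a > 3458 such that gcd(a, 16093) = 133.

gcd(a, 16093) = 133 forces 133 | a; write a = 133s. Then gcd(133s, 133·121) = 133·gcd(s, 121), so need gcd(s, 121) = 1.
133s > 3458 gives s ≥ 27. The least s ≥ 27 coprime to 121 is 27, so a = 133·27 = 3591.

3591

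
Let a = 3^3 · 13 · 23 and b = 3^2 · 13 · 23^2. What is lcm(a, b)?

185679

max exponent per prime: 3^3 · 13 · 23^2 = 185679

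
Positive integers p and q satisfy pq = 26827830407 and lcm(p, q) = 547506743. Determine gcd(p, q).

From gcd × lcm = pq: gcd = 26827830407 / 547506743 = 49.

49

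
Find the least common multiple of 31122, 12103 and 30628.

13506948

31122 = 2 · 3² · 7 · 13 · 19; 12103 = 7² · 13 · 19; 30628 = 2² · 13 · 19 · 31
lcm takes max exponent of each prime: 2² · 3² · 7² · 13 · 19 · 31 = 13506948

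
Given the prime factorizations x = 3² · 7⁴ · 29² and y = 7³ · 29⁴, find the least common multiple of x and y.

15283635129

max exponent per prime: 3² · 7⁴ · 29⁴ = 15283635129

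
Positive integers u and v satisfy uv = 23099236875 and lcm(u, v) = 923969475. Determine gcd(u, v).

From gcd × lcm = uv: gcd = 23099236875 / 923969475 = 25.

25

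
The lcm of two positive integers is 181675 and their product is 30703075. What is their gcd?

gcd·lcm = product, so gcd = 30703075/181675 = 169.

169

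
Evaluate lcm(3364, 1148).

gcd first: 3364 = 2·1148 + 1068; 1148 = 1·1068 + 80; 1068 = 13·80 + 28; 80 = 2·28 + 24; 28 = 1·24 + 4; 24 = 6·4 + 0 → gcd = 4
lcm = 3364·1148/gcd = 3861872/4 = 965468

965468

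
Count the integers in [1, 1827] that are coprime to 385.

1139

Prime factors of 385: 5, 7, 11. Count integers ≤ 1827 divisible by none of them.
By inclusion–exclusion: 1827 − ⌊1827/5⌋ − ⌊1827/7⌋ − ⌊1827/11⌋ + ⌊1827/35⌋ + ⌊1827/55⌋ + ⌊1827/77⌋ − ⌊1827/385⌋ = 1139.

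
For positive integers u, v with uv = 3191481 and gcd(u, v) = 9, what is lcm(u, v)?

354609

Since gcd(u,v)·lcm(u,v) = uv, lcm = 3191481/9 = 354609.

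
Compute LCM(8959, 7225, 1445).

lcm(8959, 7225) = 8959·7225/gcd = 64728775/289 = 223975
lcm(223975, 1445) = 223975·1445/gcd = 323643875/1445 = 223975

223975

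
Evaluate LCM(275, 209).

5225

gcd first: 275 = 1·209 + 66; 209 = 3·66 + 11; 66 = 6·11 + 0 → gcd = 11
lcm = 275·209/gcd = 57475/11 = 5225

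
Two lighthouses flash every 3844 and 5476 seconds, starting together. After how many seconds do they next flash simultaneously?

5262436

3844 = 2² · 31²; 5476 = 2² · 37²
max exponents: 2² · 31² · 37² = 5262436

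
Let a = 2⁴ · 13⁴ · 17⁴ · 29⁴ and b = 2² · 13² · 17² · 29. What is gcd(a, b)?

min exponent per shared prime: 2² · 13² · 17² · 29 = 5665556

5665556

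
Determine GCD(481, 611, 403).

13

481 = 13 · 37; 611 = 13 · 47; 403 = 13 · 31
gcd takes min exponent of each prime: 13 = 13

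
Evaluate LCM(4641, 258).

399126

4641 = 3 · 7 · 13 · 17; 258 = 2 · 3 · 43
max exponents: 2 · 3 · 7 · 13 · 17 · 43 = 399126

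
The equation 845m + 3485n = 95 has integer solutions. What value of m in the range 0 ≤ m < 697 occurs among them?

627

Reduce mod 3485: 845m ≡ 95 (mod 3485). With g = gcd(845, 3485) = 5 dividing 95, divide through: 169m ≡ 19 (mod 697).
Since gcd(169, 697) = 1, m ≡ 19·(169)⁻¹ ≡ 627 (mod 697). Smallest non-negative: 627.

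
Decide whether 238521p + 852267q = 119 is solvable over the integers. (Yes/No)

By Bézout, 238521p + 852267q = 119 has integer solutions iff gcd(238521, 852267) | 119.
Euclid: 852267 = 3·238521 + 136704; 238521 = 1·136704 + 101817; 136704 = 1·101817 + 34887; 101817 = 2·34887 + 32043; 34887 = 1·32043 + 2844; 32043 = 11·2844 + 759; 2844 = 3·759 + 567; 759 = 1·567 + 192; 567 = 2·192 + 183; 192 = 1·183 + 9; 183 = 20·9 + 3; 9 = 3·3 + 0. gcd = 3; 119 mod 3 = 2. No.

No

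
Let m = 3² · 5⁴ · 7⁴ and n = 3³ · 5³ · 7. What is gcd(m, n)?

7875

min exponent per shared prime: 3² · 5³ · 7 = 7875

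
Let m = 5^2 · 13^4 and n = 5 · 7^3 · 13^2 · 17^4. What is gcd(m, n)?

845

min exponent per shared prime: 5 · 13^2 = 845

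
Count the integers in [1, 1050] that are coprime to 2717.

Prime factors of 2717: 11, 13, 19. Count integers ≤ 1050 divisible by none of them.
By inclusion–exclusion: 1050 − ⌊1050/11⌋ − ⌊1050/13⌋ − ⌊1050/19⌋ + ⌊1050/143⌋ + ⌊1050/209⌋ + ⌊1050/247⌋ − ⌊1050/2717⌋ = 836.

836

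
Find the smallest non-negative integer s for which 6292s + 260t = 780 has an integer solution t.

0

Reduce mod 260: 6292s ≡ 780 (mod 260). With g = gcd(6292, 260) = 52 dividing 780, divide through: 121s ≡ 15 (mod 5).
Since gcd(121, 5) = 1, s ≡ 15·(121)⁻¹ ≡ 0 (mod 5). Smallest non-negative: 0.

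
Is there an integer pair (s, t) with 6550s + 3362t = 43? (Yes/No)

No

gcd(6550, 3362): 6550 = 1·3362 + 3188; 3362 = 1·3188 + 174; 3188 = 18·174 + 56; 174 = 3·56 + 6; 56 = 9·6 + 2; 6 = 3·2 + 0 → 2
2 does not divide 43, so a solution does not exist.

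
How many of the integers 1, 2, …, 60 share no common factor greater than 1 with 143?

Prime factors of 143: 11, 13. Count integers ≤ 60 divisible by none of them.
By inclusion–exclusion: 60 − ⌊60/11⌋ − ⌊60/13⌋ + ⌊60/143⌋ = 51.

51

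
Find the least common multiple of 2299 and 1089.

20691

2299 = 11² · 19; 1089 = 3² · 11²
max exponents: 3² · 11² · 19 = 20691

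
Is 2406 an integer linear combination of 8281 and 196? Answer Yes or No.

By Bézout, 8281p − 196q = 2406 has integer solutions iff gcd(8281, 196) | 2406.
Euclid: 8281 = 42·196 + 49; 196 = 4·49 + 0. gcd = 49; 2406 mod 49 = 5. No.

No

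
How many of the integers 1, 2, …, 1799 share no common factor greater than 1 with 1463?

Prime factors of 1463: 7, 11, 19. Count integers ≤ 1799 divisible by none of them.
By inclusion–exclusion: 1799 − ⌊1799/7⌋ − ⌊1799/11⌋ − ⌊1799/19⌋ + ⌊1799/77⌋ + ⌊1799/133⌋ + ⌊1799/209⌋ − ⌊1799/1463⌋ = 1328.

1328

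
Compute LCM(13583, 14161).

665567

gcd first: 14161 = 1·13583 + 578; 13583 = 23·578 + 289; 578 = 2·289 + 0 → gcd = 289
lcm = 13583·14161/gcd = 192348863/289 = 665567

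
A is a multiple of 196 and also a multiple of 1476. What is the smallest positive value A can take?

gcd first: 1476 = 7·196 + 104; 196 = 1·104 + 92; 104 = 1·92 + 12; 92 = 7·12 + 8; 12 = 1·8 + 4; 8 = 2·4 + 0 → gcd = 4
lcm = 196·1476/gcd = 289296/4 = 72324

72324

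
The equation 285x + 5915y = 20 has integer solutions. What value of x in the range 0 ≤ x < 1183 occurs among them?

Reduce mod 5915: 285x ≡ 20 (mod 5915). With g = gcd(285, 5915) = 5 dividing 20, divide through: 57x ≡ 4 (mod 1183).
Since gcd(57, 1183) = 1, x ≡ 4·(57)⁻¹ ≡ 851 (mod 1183). Smallest non-negative: 851.

851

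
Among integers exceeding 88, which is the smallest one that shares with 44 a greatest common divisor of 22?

Multiples of 22 above 88: 22·5, 22·6, … . Need the cofactor coprime to 44/22 = 2.
Checking s = 5, 6, … the first with gcd(s, 2) = 1 is s = 5, giving 110.

110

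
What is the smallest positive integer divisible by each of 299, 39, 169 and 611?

548067

lcm(299, 39) = 299·39/gcd = 11661/13 = 897
lcm(897, 169) = 897·169/gcd = 151593/13 = 11661
lcm(11661, 611) = 11661·611/gcd = 7124871/13 = 548067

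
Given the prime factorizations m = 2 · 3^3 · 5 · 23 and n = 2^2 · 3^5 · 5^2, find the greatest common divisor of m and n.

min exponent per shared prime: 2 · 3^3 · 5 = 270

270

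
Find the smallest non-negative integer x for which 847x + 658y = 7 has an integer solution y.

7

gcd(847, 658) = 7 (Euclid: 847 = 1·658 + 189; 658 = 3·189 + 91; 189 = 2·91 + 7; 91 = 13·7 + 0), and 7 | 7.
Extended Euclid: 847·(7) + 658·(-9) = 7. Scale by 1: x₀ = 7.
General solution x = x₀ + 94t; reducing mod 94 gives x = 7 (and y = -9).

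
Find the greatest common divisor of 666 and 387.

9

666 = 2 · 3² · 37
387 = 3² · 43
Common: 3² = 9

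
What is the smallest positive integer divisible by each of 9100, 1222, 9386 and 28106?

3551193100

lcm(9100, 1222) = 9100·1222/gcd = 11120200/26 = 427700
lcm(427700, 9386) = 427700·9386/gcd = 4014392200/26 = 154399700
lcm(154399700, 28106) = 154399700·28106/gcd = 4339557968200/1222 = 3551193100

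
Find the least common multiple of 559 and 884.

38012

gcd first: 884 = 1·559 + 325; 559 = 1·325 + 234; 325 = 1·234 + 91; 234 = 2·91 + 52; 91 = 1·52 + 39; 52 = 1·39 + 13; 39 = 3·13 + 0 → gcd = 13
lcm = 559·884/gcd = 494156/13 = 38012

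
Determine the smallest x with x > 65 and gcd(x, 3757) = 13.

gcd(x, 3757) = 13 forces 13 | x; write x = 13s. Then gcd(13s, 13·289) = 13·gcd(s, 289), so need gcd(s, 289) = 1.
13s > 65 gives s ≥ 6. The least s ≥ 6 coprime to 289 is 6, so x = 13·6 = 78.

78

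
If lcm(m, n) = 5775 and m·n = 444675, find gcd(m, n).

77

From gcd × lcm = mn: gcd = 444675 / 5775 = 77.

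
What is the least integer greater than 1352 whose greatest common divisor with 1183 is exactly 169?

1183 = 169·7. Any t with gcd(t, 1183) = 169 is a multiple of 169, say 169s, with s coprime to 7.
Need s > 1352/169, so s ≥ 9. First s ≥ 9 with gcd(s, 7) = 1 is s = 9. Thus t = 169·9 = 1521.

1521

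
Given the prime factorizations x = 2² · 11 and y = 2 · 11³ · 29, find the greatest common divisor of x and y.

22

min exponent per shared prime: 2 · 11 = 22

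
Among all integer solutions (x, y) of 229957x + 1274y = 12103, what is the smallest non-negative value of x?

Reduce mod 1274: 229957x ≡ 12103 (mod 1274). With g = gcd(229957, 1274) = 637 dividing 12103, divide through: 361x ≡ 19 (mod 2).
Since gcd(361, 2) = 1, x ≡ 19·(361)⁻¹ ≡ 1 (mod 2). Smallest non-negative: 1.

1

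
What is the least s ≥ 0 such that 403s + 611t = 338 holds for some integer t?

16

Reduce mod 611: 403s ≡ 338 (mod 611). With g = gcd(403, 611) = 13 dividing 338, divide through: 31s ≡ 26 (mod 47).
Since gcd(31, 47) = 1, s ≡ 26·(31)⁻¹ ≡ 16 (mod 47). Smallest non-negative: 16.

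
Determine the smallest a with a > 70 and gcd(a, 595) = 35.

595 = 35·17. Any a with gcd(a, 595) = 35 is a multiple of 35, say 35s, with s coprime to 17.
Need s > 70/35, so s ≥ 3. First s ≥ 3 with gcd(s, 17) = 1 is s = 3. Thus a = 35·3 = 105.

105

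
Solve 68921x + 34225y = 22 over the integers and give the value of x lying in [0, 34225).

13007

Reduce mod 34225: 68921x ≡ 22 (mod 34225). With g = gcd(68921, 34225) = 1 dividing 22, divide through: 68921x ≡ 22 (mod 34225).
Since gcd(68921, 34225) = 1, x ≡ 22·(68921)⁻¹ ≡ 13007 (mod 34225). Smallest non-negative: 13007.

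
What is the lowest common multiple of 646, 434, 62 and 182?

646 = 2 · 17 · 19; 434 = 2 · 7 · 31; 62 = 2 · 31; 182 = 2 · 7 · 13
lcm takes max exponent of each prime: 2 · 7 · 13 · 17 · 19 · 31 = 1822366

1822366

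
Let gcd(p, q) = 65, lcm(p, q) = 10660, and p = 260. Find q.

2665

p·q = gcd·lcm = 65·10660 = 692900, so q = 692900/260 = 2665.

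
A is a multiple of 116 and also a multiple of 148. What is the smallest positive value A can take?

4292

116 = 2² · 29; 148 = 2² · 37
max exponents: 2² · 29 · 37 = 4292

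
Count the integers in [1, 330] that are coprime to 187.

282

Prime factors of 187: 11, 17. Count integers ≤ 330 divisible by none of them.
By inclusion–exclusion: 330 − ⌊330/11⌋ − ⌊330/17⌋ + ⌊330/187⌋ = 282.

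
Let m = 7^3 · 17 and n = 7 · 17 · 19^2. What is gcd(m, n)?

min exponent per shared prime: 7 · 17 = 119

119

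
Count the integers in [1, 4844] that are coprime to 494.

Prime factors of 494: 2, 13, 19. Count integers ≤ 4844 divisible by none of them.
By inclusion–exclusion: 4844 − ⌊4844/2⌋ − ⌊4844/13⌋ − ⌊4844/19⌋ + ⌊4844/26⌋ + ⌊4844/38⌋ + ⌊4844/247⌋ − ⌊4844/494⌋ = 2119.

2119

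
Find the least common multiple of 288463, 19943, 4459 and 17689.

288463 = 7³ · 29²; 19943 = 7² · 11 · 37; 4459 = 7³ · 13; 17689 = 7² · 19²
lcm takes max exponent of each prime: 7³ · 11 · 13 · 19² · 29² · 37 = 550979041613

550979041613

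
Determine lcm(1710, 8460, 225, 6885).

1710 = 2 · 3² · 5 · 19; 8460 = 2² · 3² · 5 · 47; 225 = 3² · 5²; 6885 = 3⁴ · 5 · 17
lcm takes max exponent of each prime: 2² · 3⁴ · 5² · 17 · 19 · 47 = 122966100

122966100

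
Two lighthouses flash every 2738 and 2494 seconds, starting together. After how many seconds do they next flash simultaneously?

gcd first: 2738 = 1·2494 + 244; 2494 = 10·244 + 54; 244 = 4·54 + 28; 54 = 1·28 + 26; 28 = 1·26 + 2; 26 = 13·2 + 0 → gcd = 2
lcm = 2738·2494/gcd = 6828572/2 = 3414286

3414286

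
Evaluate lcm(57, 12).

228

57 = 3 · 19; 12 = 2² · 3
max exponents: 2² · 3 · 19 = 228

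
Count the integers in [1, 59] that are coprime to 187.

Prime factors of 187: 11, 17. Count integers ≤ 59 divisible by none of them.
By inclusion–exclusion: 59 − ⌊59/11⌋ − ⌊59/17⌋ + ⌊59/187⌋ = 51.

51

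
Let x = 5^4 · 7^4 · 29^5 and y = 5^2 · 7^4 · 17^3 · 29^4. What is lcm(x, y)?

151219894602398125

max exponent per prime: 5^4 · 7^4 · 17^3 · 29^5 = 151219894602398125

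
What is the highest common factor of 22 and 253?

11

Euclid: 253 = 11·22 + 11; 22 = 2·11 + 0. Last nonzero remainder: 11.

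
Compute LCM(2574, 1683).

2574 = 2 · 3² · 11 · 13; 1683 = 3² · 11 · 17
max exponents: 2 · 3² · 11 · 13 · 17 = 43758

43758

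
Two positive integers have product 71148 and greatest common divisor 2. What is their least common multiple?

35574

gcd·lcm = product, so lcm = 71148/2 = 35574.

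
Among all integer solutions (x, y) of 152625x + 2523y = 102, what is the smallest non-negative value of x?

gcd(152625, 2523) = 3 (Euclid: 152625 = 60·2523 + 1245; 2523 = 2·1245 + 33; 1245 = 37·33 + 24; 33 = 1·24 + 9; 24 = 2·9 + 6; 9 = 1·6 + 3; 6 = 2·3 + 0), and 3 | 102.
Extended Euclid: 152625·(-306) + 2523·(18511) = 3. Scale by 34: x₀ = -10404.
General solution x = x₀ + 841t; reducing mod 841 gives x = 529 (and y = -32001).

529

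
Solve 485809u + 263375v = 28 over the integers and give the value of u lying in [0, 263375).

140742

gcd(485809, 263375) = 1 (Euclid: 485809 = 1·263375 + 222434; 263375 = 1·222434 + 40941; 222434 = 5·40941 + 17729; 40941 = 2·17729 + 5483; 17729 = 3·5483 + 1280; 5483 = 4·1280 + 363; 1280 = 3·363 + 191; 363 = 1·191 + 172; 191 = 1·172 + 19; 172 = 9·19 + 1; 19 = 19·1 + 0), and 1 | 28.
Extended Euclid: 485809·(-13786) + 263375·(25429) = 1. Scale by 28: u₀ = -386008.
General solution u = u₀ + 263375t; reducing mod 263375 gives u = 140742 (and v = -259606).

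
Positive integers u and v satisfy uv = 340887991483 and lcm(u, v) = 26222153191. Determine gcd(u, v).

13

gcd·lcm = product, so gcd = 340887991483/26222153191 = 13.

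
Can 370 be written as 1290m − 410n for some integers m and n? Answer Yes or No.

gcd(1290, 410): 1290 = 3·410 + 60; 410 = 6·60 + 50; 60 = 1·50 + 10; 50 = 5·10 + 0 → 10
10 divides 370, so a solution exists.

Yes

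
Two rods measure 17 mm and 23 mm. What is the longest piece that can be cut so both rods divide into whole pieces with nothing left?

17 = 17
23 = 23
Common: 1 = 1

1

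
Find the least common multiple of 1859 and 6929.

76219

gcd first: 6929 = 3·1859 + 1352; 1859 = 1·1352 + 507; 1352 = 2·507 + 338; 507 = 1·338 + 169; 338 = 2·169 + 0 → gcd = 169
lcm = 1859·6929/gcd = 12881011/169 = 76219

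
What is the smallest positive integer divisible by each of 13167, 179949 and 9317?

13167 = 3² · 7 · 11 · 19; 179949 = 3 · 7 · 11 · 19 · 41; 9317 = 7 · 11³
lcm takes max exponent of each prime: 3² · 7 · 11³ · 19 · 41 = 65321487

65321487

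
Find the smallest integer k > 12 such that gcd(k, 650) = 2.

650 = 2·325. Any k with gcd(k, 650) = 2 is a multiple of 2, say 2s, with s coprime to 325.
Need s > 12/2, so s ≥ 7. First s ≥ 7 with gcd(s, 325) = 1 is s = 7. Thus k = 2·7 = 14.

14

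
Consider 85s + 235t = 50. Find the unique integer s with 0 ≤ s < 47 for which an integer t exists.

Reduce mod 235: 85s ≡ 50 (mod 235). With g = gcd(85, 235) = 5 dividing 50, divide through: 17s ≡ 10 (mod 47).
Since gcd(17, 47) = 1, s ≡ 10·(17)⁻¹ ≡ 31 (mod 47). Smallest non-negative: 31.

31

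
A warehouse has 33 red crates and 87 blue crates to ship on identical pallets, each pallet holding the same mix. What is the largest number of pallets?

3

33 = 3 · 11
87 = 3 · 29
Common: 3 = 3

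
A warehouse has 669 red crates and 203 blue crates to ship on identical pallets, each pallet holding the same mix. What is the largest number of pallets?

1

Euclid: 669 = 3·203 + 60; 203 = 3·60 + 23; 60 = 2·23 + 14; 23 = 1·14 + 9; 14 = 1·9 + 5; 9 = 1·5 + 4; 5 = 1·4 + 1; 4 = 4·1 + 0. Last nonzero remainder: 1.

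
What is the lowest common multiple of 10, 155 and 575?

35650

10 = 2 · 5; 155 = 5 · 31; 575 = 5² · 23
lcm takes max exponent of each prime: 2 · 5² · 23 · 31 = 35650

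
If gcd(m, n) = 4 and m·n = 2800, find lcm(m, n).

gcd·lcm = product, so lcm = 2800/4 = 700.

700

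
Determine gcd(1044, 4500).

36

1044 = 2² · 3² · 29
4500 = 2² · 3² · 5³
Common: 2² · 3² = 36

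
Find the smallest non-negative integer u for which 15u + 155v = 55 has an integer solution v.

14

gcd(15, 155) = 5 (Euclid: 155 = 10·15 + 5; 15 = 3·5 + 0), and 5 | 55.
Extended Euclid: 15·(-10) + 155·(1) = 5. Scale by 11: u₀ = -110.
General solution u = u₀ + 31t; reducing mod 31 gives u = 14 (and v = -1).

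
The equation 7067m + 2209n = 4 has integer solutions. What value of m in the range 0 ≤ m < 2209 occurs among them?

Reduce mod 2209: 7067m ≡ 4 (mod 2209). With g = gcd(7067, 2209) = 1 dividing 4, divide through: 7067m ≡ 4 (mod 2209).
Since gcd(7067, 2209) = 1, m ≡ 4·(7067)⁻¹ ≡ 1225 (mod 2209). Smallest non-negative: 1225.

1225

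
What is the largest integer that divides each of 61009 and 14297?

1

Euclid: 61009 = 4·14297 + 3821; 14297 = 3·3821 + 2834; 3821 = 1·2834 + 987; 2834 = 2·987 + 860; 987 = 1·860 + 127; 860 = 6·127 + 98; 127 = 1·98 + 29; 98 = 3·29 + 11; 29 = 2·11 + 7; 11 = 1·7 + 4; 7 = 1·4 + 3; 4 = 1·3 + 1; 3 = 3·1 + 0. Last nonzero remainder: 1.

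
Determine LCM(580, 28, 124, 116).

lcm(580, 28) = 580·28/gcd = 16240/4 = 4060
lcm(4060, 124) = 4060·124/gcd = 503440/4 = 125860
lcm(125860, 116) = 125860·116/gcd = 14599760/116 = 125860

125860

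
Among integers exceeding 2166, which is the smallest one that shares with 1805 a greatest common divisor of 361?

Multiples of 361 above 2166: 361·7, 361·8, … . Need the cofactor coprime to 1805/361 = 5.
Checking s = 7, 8, … the first with gcd(s, 5) = 1 is s = 7, giving 2527.

2527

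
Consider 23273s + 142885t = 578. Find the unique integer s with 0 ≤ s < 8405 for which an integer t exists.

gcd(23273, 142885) = 17 (Euclid: 142885 = 6·23273 + 3247; 23273 = 7·3247 + 544; 3247 = 5·544 + 527; 544 = 1·527 + 17; 527 = 31·17 + 0), and 17 | 578.
Extended Euclid: 23273·(264) + 142885·(-43) = 17. Scale by 34: s₀ = 8976.
General solution s = s₀ + 8405k; reducing mod 8405 gives s = 571 (and t = -93).

571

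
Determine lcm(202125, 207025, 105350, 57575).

202125 = 3 · 5³ · 7² · 11; 207025 = 5² · 7² · 13²; 105350 = 2 · 5² · 7² · 43; 57575 = 5² · 7² · 47
lcm takes max exponent of each prime: 2 · 3 · 5³ · 7² · 11 · 13² · 43 · 47 = 138071183250

138071183250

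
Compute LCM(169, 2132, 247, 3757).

152188556

169 = 13²; 2132 = 2² · 13 · 41; 247 = 13 · 19; 3757 = 13 · 17²
lcm takes max exponent of each prime: 2² · 13² · 17² · 19 · 41 = 152188556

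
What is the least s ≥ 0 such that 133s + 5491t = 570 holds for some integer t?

Reduce mod 5491: 133s ≡ 570 (mod 5491). With g = gcd(133, 5491) = 19 dividing 570, divide through: 7s ≡ 30 (mod 289).
Since gcd(7, 289) = 1, s ≡ 30·(7)⁻¹ ≡ 252 (mod 289). Smallest non-negative: 252.

252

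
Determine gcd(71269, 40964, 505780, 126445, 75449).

71269 = 11² · 19 · 31; 40964 = 2² · 7² · 11 · 19; 505780 = 2² · 5 · 11³ · 19; 126445 = 5 · 11³ · 19; 75449 = 11 · 19³
gcd takes min exponent of each prime: 11 · 19 = 209

209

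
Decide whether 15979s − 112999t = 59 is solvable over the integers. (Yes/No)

By Bézout, 15979s − 112999t = 59 has integer solutions iff gcd(15979, 112999) | 59.
Euclid: 112999 = 7·15979 + 1146; 15979 = 13·1146 + 1081; 1146 = 1·1081 + 65; 1081 = 16·65 + 41; 65 = 1·41 + 24; 41 = 1·24 + 17; 24 = 1·17 + 7; 17 = 2·7 + 3; 7 = 2·3 + 1; 3 = 3·1 + 0. gcd = 1; 59 mod 1 = 0. Yes.

Yes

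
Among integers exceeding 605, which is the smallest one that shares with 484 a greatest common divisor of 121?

gcd(x, 484) = 121 forces 121 | x; write x = 121s. Then gcd(121s, 121·4) = 121·gcd(s, 4), so need gcd(s, 4) = 1.
121s > 605 gives s ≥ 6. The least s ≥ 6 coprime to 4 is 7, so x = 121·7 = 847.

847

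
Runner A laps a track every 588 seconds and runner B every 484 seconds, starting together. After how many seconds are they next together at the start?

71148

588 = 2² · 3 · 7²; 484 = 2² · 11²
max exponents: 2² · 3 · 7² · 11² = 71148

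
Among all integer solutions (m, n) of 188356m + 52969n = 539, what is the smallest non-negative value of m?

Euclid: 188356 = 3·52969 + 29449; 52969 = 1·29449 + 23520; 29449 = 1·23520 + 5929; 23520 = 3·5929 + 5733; 5929 = 1·5733 + 196; 5733 = 29·196 + 49; 196 = 4·49 + 0 → gcd = 49; 539 = 49·11.
Back-substitution yields 188356·(-268) + 52969·(953) = 49, so one solution is m = -268·11 = -2948, n = 953·11 = 10483.
Solutions in m differ by 52969/49 = 1081; the one in [0, 1081) is -2948 mod 1081 = 295.

295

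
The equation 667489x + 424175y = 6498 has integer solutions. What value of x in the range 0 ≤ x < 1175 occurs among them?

7

Euclid: 667489 = 1·424175 + 243314; 424175 = 1·243314 + 180861; 243314 = 1·180861 + 62453; 180861 = 2·62453 + 55955; 62453 = 1·55955 + 6498; 55955 = 8·6498 + 3971; 6498 = 1·3971 + 2527; 3971 = 1·2527 + 1444; 2527 = 1·1444 + 1083; 1444 = 1·1083 + 361; 1083 = 3·361 + 0 → gcd = 361; 6498 = 361·18.
Back-substitution yields 667489·(-326) + 424175·(513) = 361, so one solution is x = -326·18 = -5868, y = 513·18 = 9234.
Solutions in x differ by 424175/361 = 1175; the one in [0, 1175) is -5868 mod 1175 = 7.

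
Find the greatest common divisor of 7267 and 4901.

169

Euclid: 7267 = 1·4901 + 2366; 4901 = 2·2366 + 169; 2366 = 14·169 + 0. Last nonzero remainder: 169.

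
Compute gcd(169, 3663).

169 = 13²
3663 = 3² · 11 · 37
Common: 1 = 1

1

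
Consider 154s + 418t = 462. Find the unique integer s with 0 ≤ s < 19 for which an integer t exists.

3

Euclid: 418 = 2·154 + 110; 154 = 1·110 + 44; 110 = 2·44 + 22; 44 = 2·22 + 0 → gcd = 22; 462 = 22·21.
Back-substitution yields 154·(-8) + 418·(3) = 22, so one solution is s = -8·21 = -168, t = 3·21 = 63.
Solutions in s differ by 418/22 = 19; the one in [0, 19) is -168 mod 19 = 3.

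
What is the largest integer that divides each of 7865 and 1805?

7865 = 5 · 11² · 13
1805 = 5 · 19²
Common: 5 = 5

5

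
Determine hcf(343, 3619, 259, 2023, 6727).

7

343 = 7³; 3619 = 7 · 11 · 47; 259 = 7 · 37; 2023 = 7 · 17²; 6727 = 7 · 31²
gcd takes min exponent of each prime: 7 = 7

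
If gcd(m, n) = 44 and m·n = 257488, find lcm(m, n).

5852

gcd·lcm = product, so lcm = 257488/44 = 5852.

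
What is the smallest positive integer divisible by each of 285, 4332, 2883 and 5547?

38487415740

lcm(285, 4332) = 285·4332/gcd = 1234620/57 = 21660
lcm(21660, 2883) = 21660·2883/gcd = 62445780/3 = 20815260
lcm(20815260, 5547) = 20815260·5547/gcd = 115462247220/3 = 38487415740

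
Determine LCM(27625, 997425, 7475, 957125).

37049351625

27625 = 5³ · 13 · 17; 997425 = 3² · 5² · 11 · 13 · 31; 7475 = 5² · 13 · 23; 957125 = 5³ · 13 · 19 · 31
lcm takes max exponent of each prime: 3² · 5³ · 11 · 13 · 17 · 19 · 23 · 31 = 37049351625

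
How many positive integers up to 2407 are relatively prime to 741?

741 = 3·13·19. Inclusion–exclusion on these primes:
2407 − ⌊2407/3⌋ − ⌊2407/13⌋ − ⌊2407/19⌋ + ⌊2407/39⌋ + ⌊2407/57⌋ + ⌊2407/247⌋ − ⌊2407/741⌋ = 1403

1403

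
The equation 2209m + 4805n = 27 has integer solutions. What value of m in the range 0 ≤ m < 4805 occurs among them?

gcd(2209, 4805) = 1 (Euclid: 4805 = 2·2209 + 387; 2209 = 5·387 + 274; 387 = 1·274 + 113; 274 = 2·113 + 48; 113 = 2·48 + 17; 48 = 2·17 + 14; 17 = 1·14 + 3; 14 = 4·3 + 2; 3 = 1·2 + 1; 2 = 2·1 + 0), and 1 | 27.
Extended Euclid: 2209·(-1701) + 4805·(782) = 1. Scale by 27: m₀ = -45927.
General solution m = m₀ + 4805t; reducing mod 4805 gives m = 2123 (and n = -976).

2123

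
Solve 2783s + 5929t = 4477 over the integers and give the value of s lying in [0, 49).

gcd(2783, 5929) = 121 (Euclid: 5929 = 2·2783 + 363; 2783 = 7·363 + 242; 363 = 1·242 + 121; 242 = 2·121 + 0), and 121 | 4477.
Extended Euclid: 2783·(-17) + 5929·(8) = 121. Scale by 37: s₀ = -629.
General solution s = s₀ + 49k; reducing mod 49 gives s = 8 (and t = -3).

8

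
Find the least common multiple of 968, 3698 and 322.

288162952

968 = 2³ · 11²; 3698 = 2 · 43²; 322 = 2 · 7 · 23
lcm takes max exponent of each prime: 2³ · 7 · 11² · 23 · 43² = 288162952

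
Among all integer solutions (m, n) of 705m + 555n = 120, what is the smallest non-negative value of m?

23

Euclid: 705 = 1·555 + 150; 555 = 3·150 + 105; 150 = 1·105 + 45; 105 = 2·45 + 15; 45 = 3·15 + 0 → gcd = 15; 120 = 15·8.
Back-substitution yields 705·(-11) + 555·(14) = 15, so one solution is m = -11·8 = -88, n = 14·8 = 112.
Solutions in m differ by 555/15 = 37; the one in [0, 37) is -88 mod 37 = 23.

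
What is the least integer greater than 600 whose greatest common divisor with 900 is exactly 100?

900 = 100·9. Any x with gcd(x, 900) = 100 is a multiple of 100, say 100s, with s coprime to 9.
Need s > 600/100, so s ≥ 7. First s ≥ 7 with gcd(s, 9) = 1 is s = 7. Thus x = 100·7 = 700.

700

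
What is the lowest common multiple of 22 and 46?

22 = 2 · 11; 46 = 2 · 23
max exponents: 2 · 11 · 23 = 506

506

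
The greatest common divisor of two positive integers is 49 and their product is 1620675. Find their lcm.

33075

Since gcd(m,n)·lcm(m,n) = mn, lcm = 1620675/49 = 33075.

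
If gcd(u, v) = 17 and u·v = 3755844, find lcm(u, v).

Since gcd(u,v)·lcm(u,v) = uv, lcm = 3755844/17 = 220932.

220932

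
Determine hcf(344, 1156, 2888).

4

gcd(344, 1156): 1156 = 3·344 + 124; 344 = 2·124 + 96; 124 = 1·96 + 28; 96 = 3·28 + 12; 28 = 2·12 + 4; 12 = 3·4 + 0 → 4
gcd(4, 2888): 2888 = 722·4 + 0 → 4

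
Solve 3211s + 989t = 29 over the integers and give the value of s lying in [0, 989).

gcd(3211, 989) = 1 (Euclid: 3211 = 3·989 + 244; 989 = 4·244 + 13; 244 = 18·13 + 10; 13 = 1·10 + 3; 10 = 3·3 + 1; 3 = 3·1 + 0), and 1 | 29.
Extended Euclid: 3211·(304) + 989·(-987) = 1. Scale by 29: s₀ = 8816.
General solution s = s₀ + 989k; reducing mod 989 gives s = 904 (and t = -2935).

904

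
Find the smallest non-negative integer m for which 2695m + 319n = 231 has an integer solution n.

15

Reduce mod 319: 2695m ≡ 231 (mod 319). With g = gcd(2695, 319) = 11 dividing 231, divide through: 245m ≡ 21 (mod 29).
Since gcd(245, 29) = 1, m ≡ 21·(245)⁻¹ ≡ 15 (mod 29). Smallest non-negative: 15.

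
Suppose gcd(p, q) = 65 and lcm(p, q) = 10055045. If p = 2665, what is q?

245245

p·q = gcd·lcm = 65·10055045 = 653577925, so q = 653577925/2665 = 245245.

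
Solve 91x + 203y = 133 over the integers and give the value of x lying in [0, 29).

26

Euclid: 203 = 2·91 + 21; 91 = 4·21 + 7; 21 = 3·7 + 0 → gcd = 7; 133 = 7·19.
Back-substitution yields 91·(9) + 203·(-4) = 7, so one solution is x = 9·19 = 171, y = -4·19 = -76.
Solutions in x differ by 203/7 = 29; the one in [0, 29) is 171 mod 29 = 26.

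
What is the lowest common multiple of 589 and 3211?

99541

gcd first: 3211 = 5·589 + 266; 589 = 2·266 + 57; 266 = 4·57 + 38; 57 = 1·38 + 19; 38 = 2·19 + 0 → gcd = 19
lcm = 589·3211/gcd = 1891279/19 = 99541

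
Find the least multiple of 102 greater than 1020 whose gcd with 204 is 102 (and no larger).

1122

204 = 102·2. Any x with gcd(x, 204) = 102 is a multiple of 102, say 102s, with s coprime to 2.
Need s > 1020/102, so s ≥ 11. First s ≥ 11 with gcd(s, 2) = 1 is s = 11. Thus x = 102·11 = 1122.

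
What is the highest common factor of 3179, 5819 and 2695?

gcd(3179, 5819): 5819 = 1·3179 + 2640; 3179 = 1·2640 + 539; 2640 = 4·539 + 484; 539 = 1·484 + 55; 484 = 8·55 + 44; 55 = 1·44 + 11; 44 = 4·11 + 0 → 11
gcd(11, 2695): 2695 = 245·11 + 0 → 11

11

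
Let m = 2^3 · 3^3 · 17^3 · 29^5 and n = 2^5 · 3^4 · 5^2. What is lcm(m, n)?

max exponent per prime: 2^5 · 3^4 · 5^2 · 17^3 · 29^5 = 6529978622397600

6529978622397600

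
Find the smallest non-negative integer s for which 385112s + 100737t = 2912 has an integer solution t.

gcd(385112, 100737) = 91 (Euclid: 385112 = 3·100737 + 82901; 100737 = 1·82901 + 17836; 82901 = 4·17836 + 11557; 17836 = 1·11557 + 6279; 11557 = 1·6279 + 5278; 6279 = 1·5278 + 1001; 5278 = 5·1001 + 273; 1001 = 3·273 + 182; 273 = 1·182 + 91; 182 = 2·91 + 0), and 91 | 2912.
Extended Euclid: 385112·(401) + 100737·(-1533) = 91. Scale by 32: s₀ = 12832.
General solution s = s₀ + 1107k; reducing mod 1107 gives s = 655 (and t = -2504).

655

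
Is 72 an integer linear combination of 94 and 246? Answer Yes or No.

By Bézout, 94u − 246v = 72 has integer solutions iff gcd(94, 246) | 72.
Euclid: 246 = 2·94 + 58; 94 = 1·58 + 36; 58 = 1·36 + 22; 36 = 1·22 + 14; 22 = 1·14 + 8; 14 = 1·8 + 6; 8 = 1·6 + 2; 6 = 3·2 + 0. gcd = 2; 72 mod 2 = 0. Yes.

Yes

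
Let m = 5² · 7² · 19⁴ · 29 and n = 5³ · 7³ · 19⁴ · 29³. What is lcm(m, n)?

136273851508375

max exponent per prime: 5³ · 7³ · 19⁴ · 29³ = 136273851508375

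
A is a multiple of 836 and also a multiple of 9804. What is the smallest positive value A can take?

gcd first: 9804 = 11·836 + 608; 836 = 1·608 + 228; 608 = 2·228 + 152; 228 = 1·152 + 76; 152 = 2·76 + 0 → gcd = 76
lcm = 836·9804/gcd = 8196144/76 = 107844

107844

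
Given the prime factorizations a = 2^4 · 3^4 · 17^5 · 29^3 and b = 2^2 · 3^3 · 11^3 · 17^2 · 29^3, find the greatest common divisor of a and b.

761229468

min exponent per shared prime: 2^2 · 3^3 · 17^2 · 29^3 = 761229468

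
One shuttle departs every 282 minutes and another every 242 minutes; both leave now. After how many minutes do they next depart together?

34122

282 = 2 · 3 · 47; 242 = 2 · 11²
max exponents: 2 · 3 · 11² · 47 = 34122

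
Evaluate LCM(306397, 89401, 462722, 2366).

lcm(306397, 89401) = 306397·89401/gcd = 27392198197/169 = 162084013
lcm(162084013, 462722) = 162084013·462722/gcd = 74999838663386/6253 = 11994216962
lcm(11994216962, 2366) = 11994216962·2366/gcd = 28378317332092/2366 = 11994216962

11994216962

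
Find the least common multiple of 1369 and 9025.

gcd first: 9025 = 6·1369 + 811; 1369 = 1·811 + 558; 811 = 1·558 + 253; 558 = 2·253 + 52; 253 = 4·52 + 45; 52 = 1·45 + 7; 45 = 6·7 + 3; 7 = 2·3 + 1; 3 = 3·1 + 0 → gcd = 1
lcm = 1369·9025/gcd = 12355225/1 = 12355225

12355225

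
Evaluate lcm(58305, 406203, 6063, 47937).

13180131702465

58305 = 3 · 5 · 13² · 23; 406203 = 3 · 7 · 23 · 29²; 6063 = 3 · 43 · 47; 47937 = 3 · 19 · 29²
lcm takes max exponent of each prime: 3 · 5 · 7 · 13² · 19 · 23 · 29² · 43 · 47 = 13180131702465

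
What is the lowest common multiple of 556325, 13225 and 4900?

8240285900

556325 = 5² · 7 · 11 · 17²; 13225 = 5² · 23²; 4900 = 2² · 5² · 7²
lcm takes max exponent of each prime: 2² · 5² · 7² · 11 · 17² · 23² = 8240285900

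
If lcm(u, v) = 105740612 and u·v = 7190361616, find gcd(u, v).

68

gcd·lcm = product, so gcd = 7190361616/105740612 = 68.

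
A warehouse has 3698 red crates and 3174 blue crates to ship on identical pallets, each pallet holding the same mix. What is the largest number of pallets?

2

3698 = 2 · 43²
3174 = 2 · 3 · 23²
Common: 2 = 2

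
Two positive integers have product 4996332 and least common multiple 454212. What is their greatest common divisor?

From gcd × lcm = ab: gcd = 4996332 / 454212 = 11.

11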